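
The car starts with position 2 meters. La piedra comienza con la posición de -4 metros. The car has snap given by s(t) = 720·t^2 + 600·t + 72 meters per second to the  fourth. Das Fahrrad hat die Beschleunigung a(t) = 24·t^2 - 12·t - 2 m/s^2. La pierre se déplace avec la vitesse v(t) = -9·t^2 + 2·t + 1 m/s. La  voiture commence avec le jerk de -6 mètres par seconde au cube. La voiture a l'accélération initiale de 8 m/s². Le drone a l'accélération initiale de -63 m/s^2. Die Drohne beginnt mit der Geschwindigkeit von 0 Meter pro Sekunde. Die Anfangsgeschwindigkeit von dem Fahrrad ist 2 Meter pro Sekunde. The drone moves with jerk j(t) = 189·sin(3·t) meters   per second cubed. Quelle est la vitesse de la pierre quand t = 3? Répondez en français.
De l'équation de la vitesse v(t) = -9·t^2 + 2·t + 1, nous substituons t = 3 pour obtenir v = -74.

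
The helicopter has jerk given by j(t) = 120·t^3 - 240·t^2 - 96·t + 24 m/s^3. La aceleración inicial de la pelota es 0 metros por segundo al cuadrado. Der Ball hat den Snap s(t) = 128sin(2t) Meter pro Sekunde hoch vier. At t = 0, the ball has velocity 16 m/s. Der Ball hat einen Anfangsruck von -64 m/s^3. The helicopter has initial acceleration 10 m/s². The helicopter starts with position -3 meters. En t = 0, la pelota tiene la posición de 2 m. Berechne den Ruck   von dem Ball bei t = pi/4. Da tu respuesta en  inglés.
Starting from snap s(t) = 128·sin(2·t), we take 1 integral. The antiderivative of snap, with j(0) = -64, gives jerk: j(t) = -64·cos(2·t). From the given jerk equation j(t) = -64·cos(2·t), we substitute t = pi/4 to get j = 0.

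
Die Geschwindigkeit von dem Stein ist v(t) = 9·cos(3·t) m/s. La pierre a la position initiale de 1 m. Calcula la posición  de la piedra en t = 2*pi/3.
Necesitamos integrar nuestra ecuación de la velocidad v(t) = 9·cos(3·t) 1 vez. La integral de la velocidad, con x(0) = 1, da la posición: x(t) = 3·sin(3·t) + 1. Usando x(t) = 3·sin(3·t) + 1 y sustituyendo t = 2*pi/3, encontramos x = 1.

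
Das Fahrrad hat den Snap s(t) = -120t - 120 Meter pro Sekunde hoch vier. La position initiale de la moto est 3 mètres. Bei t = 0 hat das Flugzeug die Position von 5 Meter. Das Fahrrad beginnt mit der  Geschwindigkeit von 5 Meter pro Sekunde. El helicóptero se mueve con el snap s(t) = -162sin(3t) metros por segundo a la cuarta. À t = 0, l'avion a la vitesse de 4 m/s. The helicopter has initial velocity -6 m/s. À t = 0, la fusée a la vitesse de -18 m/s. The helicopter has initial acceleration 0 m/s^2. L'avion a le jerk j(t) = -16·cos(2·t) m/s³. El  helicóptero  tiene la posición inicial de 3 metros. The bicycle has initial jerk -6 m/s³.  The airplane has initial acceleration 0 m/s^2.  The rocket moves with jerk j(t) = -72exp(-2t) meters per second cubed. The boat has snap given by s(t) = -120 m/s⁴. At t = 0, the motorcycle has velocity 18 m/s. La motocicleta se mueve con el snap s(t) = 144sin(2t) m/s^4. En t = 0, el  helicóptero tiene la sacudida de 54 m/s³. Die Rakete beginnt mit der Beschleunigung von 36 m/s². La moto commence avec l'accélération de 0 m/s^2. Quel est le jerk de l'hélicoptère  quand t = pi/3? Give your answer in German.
Um dies zu lösen, müssen wir 1 Integral unserer Gleichung für den Snap s(t) = -162·sin(3·t) finden. Durch Integration von dem Snap und Verwendung der Anfangsbedingung j(0) = 54, erhalten wir j(t) = 54·cos(3·t). Aus der Gleichung für den Ruck j(t) = 54·cos(3·t), setzen wir t = pi/3 ein und erhalten j = -54.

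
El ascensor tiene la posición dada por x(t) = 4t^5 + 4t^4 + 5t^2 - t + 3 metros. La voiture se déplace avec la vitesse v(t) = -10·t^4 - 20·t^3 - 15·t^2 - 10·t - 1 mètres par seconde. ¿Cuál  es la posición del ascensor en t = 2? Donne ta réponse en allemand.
Wir haben die Position x(t) = 4·t^5 + 4·t^4 + 5·t^2 - t + 3. Durch Einsetzen von t = 2: x(2) = 213.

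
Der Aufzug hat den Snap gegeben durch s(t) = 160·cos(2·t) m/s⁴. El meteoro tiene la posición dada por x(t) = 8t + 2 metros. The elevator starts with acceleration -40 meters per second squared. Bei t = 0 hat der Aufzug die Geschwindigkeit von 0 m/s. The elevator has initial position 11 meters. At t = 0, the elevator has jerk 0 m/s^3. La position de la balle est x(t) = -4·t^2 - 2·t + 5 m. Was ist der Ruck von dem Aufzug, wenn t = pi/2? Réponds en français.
En partant du snap s(t) = 160·cos(2·t), nous prenons 1 primitive. L'intégrale du snap est le jerk. En utilisant j(0) = 0, nous obtenons j(t) = 80·sin(2·t). De l'équation du jerk j(t) = 80·sin(2·t), nous substituons t = pi/2 pour obtenir j = 0.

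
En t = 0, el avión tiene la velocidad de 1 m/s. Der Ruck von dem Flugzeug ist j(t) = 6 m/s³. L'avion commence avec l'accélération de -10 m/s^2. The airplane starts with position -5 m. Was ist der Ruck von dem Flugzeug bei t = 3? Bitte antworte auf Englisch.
From the given jerk equation j(t) = 6, we substitute t = 3 to get j = 6.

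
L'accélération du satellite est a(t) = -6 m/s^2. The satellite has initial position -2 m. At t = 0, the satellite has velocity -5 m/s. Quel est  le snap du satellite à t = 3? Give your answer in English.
Starting from acceleration a(t) = -6, we take 2 derivatives. The derivative of acceleration gives jerk: j(t) = 0. Differentiating jerk, we get snap: s(t) = 0. Using s(t) = 0 and substituting t = 3, we find s = 0.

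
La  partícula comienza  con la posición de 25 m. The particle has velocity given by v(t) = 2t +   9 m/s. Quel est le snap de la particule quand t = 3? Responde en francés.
Nous devons dériver notre équation de la vitesse v(t) = 2·t + 9 3 fois. La dérivée de la vitesse donne l'accélération: a(t) = 2. La dérivée de l'accélération donne le jerk: j(t) = 0. En dérivant le jerk, nous obtenons le snap: s(t) = 0. De l'équation du snap s(t) = 0, nous substituons t = 3 pour obtenir s = 0.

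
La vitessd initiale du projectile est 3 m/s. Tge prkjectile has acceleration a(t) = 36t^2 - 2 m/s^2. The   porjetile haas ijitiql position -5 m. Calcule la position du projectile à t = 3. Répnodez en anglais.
Starting from acceleration a(t) = 36·t^2 - 2, we take 2 antiderivatives. Taking ∫a(t)dt and applying v(0) = 3, we find v(t) = 12·t^3 - 2·t + 3. Taking ∫v(t)dt and applying x(0) = -5, we find x(t) = 3·t^4 - t^2 + 3·t - 5. We have position x(t) = 3·t^4 - t^2 + 3·t - 5. Substituting t = 3: x(3) = 238.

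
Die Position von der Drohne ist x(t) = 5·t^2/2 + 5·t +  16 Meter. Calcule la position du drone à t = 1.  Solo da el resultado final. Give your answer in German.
Die Antwort ist 47/2.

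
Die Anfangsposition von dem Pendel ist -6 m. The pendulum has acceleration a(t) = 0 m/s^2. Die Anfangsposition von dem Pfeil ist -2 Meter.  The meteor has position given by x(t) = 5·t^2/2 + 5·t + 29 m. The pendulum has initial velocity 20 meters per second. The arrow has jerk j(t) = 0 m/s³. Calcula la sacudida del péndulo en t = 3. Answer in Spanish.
Para resolver esto, necesitamos tomar 1 derivada de nuestra ecuación de la aceleración a(t) = 0. Tomando d/dt de a(t), encontramos j(t) = 0. Usando j(t) = 0 y sustituyendo t = 3, encontramos j = 0.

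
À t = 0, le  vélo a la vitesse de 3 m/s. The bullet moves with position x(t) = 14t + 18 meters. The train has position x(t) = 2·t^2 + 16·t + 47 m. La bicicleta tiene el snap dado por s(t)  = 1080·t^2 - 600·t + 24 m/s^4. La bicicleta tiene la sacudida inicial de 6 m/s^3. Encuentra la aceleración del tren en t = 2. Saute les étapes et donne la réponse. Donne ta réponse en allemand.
Bei t = 2, a = 4.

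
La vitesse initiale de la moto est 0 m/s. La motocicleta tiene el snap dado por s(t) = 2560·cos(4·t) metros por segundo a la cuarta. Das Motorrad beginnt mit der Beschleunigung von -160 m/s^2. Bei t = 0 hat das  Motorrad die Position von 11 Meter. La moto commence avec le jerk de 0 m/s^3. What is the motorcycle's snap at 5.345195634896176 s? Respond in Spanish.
Tenemos el snap s(t) = 2560·cos(4·t). Sustituyendo t = 5.345195634896176: s(5.345195634896176) = -2097.76197910734.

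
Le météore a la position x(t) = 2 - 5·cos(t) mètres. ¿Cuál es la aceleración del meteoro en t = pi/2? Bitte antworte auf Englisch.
We must differentiate our position equation x(t) = 2 - 5·cos(t) 2 times. Taking d/dt of x(t), we find v(t) = 5·sin(t). Differentiating velocity, we get acceleration: a(t) = 5·cos(t). We have acceleration a(t) = 5·cos(t). Substituting t = pi/2: a(pi/2) = 0.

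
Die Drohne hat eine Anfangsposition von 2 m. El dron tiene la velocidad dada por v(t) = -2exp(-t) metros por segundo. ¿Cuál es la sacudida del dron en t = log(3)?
Debemos derivar nuestra ecuación de la velocidad v(t) = -2·exp(-t) 2 veces. Derivando la velocidad, obtenemos la aceleración: a(t) = 2·exp(-t). La derivada de la aceleración da la sacudida: j(t) = -2·exp(-t). Usando j(t) = -2·exp(-t) y sustituyendo t = log(3), encontramos j = -2/3.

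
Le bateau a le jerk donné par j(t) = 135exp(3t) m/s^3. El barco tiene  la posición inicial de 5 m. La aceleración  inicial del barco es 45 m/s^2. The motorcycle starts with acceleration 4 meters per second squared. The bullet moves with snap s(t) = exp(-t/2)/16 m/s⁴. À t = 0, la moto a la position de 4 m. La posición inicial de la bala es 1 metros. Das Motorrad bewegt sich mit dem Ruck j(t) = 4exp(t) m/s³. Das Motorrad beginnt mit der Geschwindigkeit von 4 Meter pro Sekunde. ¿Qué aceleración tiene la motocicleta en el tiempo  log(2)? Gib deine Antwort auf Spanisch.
Partiendo de la sacudida j(t) = 4·exp(t), tomamos 1 integral. Integrando la sacudida y usando la condición inicial a(0) = 4, obtenemos a(t) = 4·exp(t). Usando a(t) = 4·exp(t) y sustituyendo t = log(2), encontramos a = 8.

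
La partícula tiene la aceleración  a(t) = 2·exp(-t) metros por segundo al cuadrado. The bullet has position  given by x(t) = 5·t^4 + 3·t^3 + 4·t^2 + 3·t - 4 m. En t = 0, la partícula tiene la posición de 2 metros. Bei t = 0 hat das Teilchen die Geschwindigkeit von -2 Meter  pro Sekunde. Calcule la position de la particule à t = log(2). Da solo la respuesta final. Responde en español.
x(log(2)) = 1.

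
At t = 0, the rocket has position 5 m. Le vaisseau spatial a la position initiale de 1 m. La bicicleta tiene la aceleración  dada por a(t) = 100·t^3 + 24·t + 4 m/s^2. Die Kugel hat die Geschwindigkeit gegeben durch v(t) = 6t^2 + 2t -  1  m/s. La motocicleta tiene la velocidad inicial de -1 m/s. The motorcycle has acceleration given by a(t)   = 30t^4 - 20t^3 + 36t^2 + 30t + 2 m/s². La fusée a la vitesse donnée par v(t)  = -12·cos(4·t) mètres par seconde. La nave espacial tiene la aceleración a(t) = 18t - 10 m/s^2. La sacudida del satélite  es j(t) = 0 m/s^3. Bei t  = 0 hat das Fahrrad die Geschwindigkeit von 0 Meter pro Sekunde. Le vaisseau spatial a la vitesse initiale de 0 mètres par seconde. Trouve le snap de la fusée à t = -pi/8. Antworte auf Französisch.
Pour résoudre ceci, nous devons prendre 3 dérivées de notre équation de la vitesse v(t) = -12·cos(4·t). En dérivant la vitesse, nous obtenons l'accélération: a(t) = 48·sin(4·t). En dérivant l'accélération, nous obtenons le jerk: j(t) = 192·cos(4·t). En prenant d/dt de j(t), nous trouvons s(t) = -768·sin(4·t). De l'équation du snap s(t) = -768·sin(4·t), nous substituons t = -pi/8 pour obtenir s = 768.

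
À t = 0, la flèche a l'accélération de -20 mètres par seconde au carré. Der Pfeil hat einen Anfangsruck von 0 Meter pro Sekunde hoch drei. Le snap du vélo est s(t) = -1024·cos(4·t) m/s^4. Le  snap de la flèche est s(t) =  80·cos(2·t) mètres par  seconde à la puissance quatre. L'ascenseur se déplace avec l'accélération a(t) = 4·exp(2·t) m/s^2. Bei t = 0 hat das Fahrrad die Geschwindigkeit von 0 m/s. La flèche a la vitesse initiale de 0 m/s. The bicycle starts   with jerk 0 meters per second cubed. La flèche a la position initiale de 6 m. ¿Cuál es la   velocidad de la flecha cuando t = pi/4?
Partiendo del snap s(t) = 80·cos(2·t), tomamos 3 antiderivadas. Tomando ∫s(t)dt y aplicando j(0) = 0, encontramos j(t) = 40·sin(2·t). La antiderivada de la sacudida, con a(0) = -20, da la aceleración: a(t) = -20·cos(2·t). La integral de la aceleración, con v(0) = 0, da la velocidad: v(t) = -10·sin(2·t). Usando v(t) = -10·sin(2·t) y sustituyendo t = pi/4, encontramos v = -10.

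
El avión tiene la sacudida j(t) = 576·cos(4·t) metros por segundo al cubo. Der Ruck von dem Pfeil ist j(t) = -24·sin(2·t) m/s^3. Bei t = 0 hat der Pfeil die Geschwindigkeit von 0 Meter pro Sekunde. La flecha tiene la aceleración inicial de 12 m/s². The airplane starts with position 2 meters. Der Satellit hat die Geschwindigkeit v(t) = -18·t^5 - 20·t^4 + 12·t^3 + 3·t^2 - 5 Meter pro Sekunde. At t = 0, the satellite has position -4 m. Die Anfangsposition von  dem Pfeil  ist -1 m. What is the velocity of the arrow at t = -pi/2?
We must find the antiderivative of our jerk equation j(t) = -24·sin(2·t) 2 times. Integrating jerk and using the initial condition a(0) = 12, we get a(t) = 12·cos(2·t). The integral of acceleration is velocity. Using v(0) = 0, we get v(t) = 6·sin(2·t). We have velocity v(t) = 6·sin(2·t). Substituting t = -pi/2: v(-pi/2) = 0.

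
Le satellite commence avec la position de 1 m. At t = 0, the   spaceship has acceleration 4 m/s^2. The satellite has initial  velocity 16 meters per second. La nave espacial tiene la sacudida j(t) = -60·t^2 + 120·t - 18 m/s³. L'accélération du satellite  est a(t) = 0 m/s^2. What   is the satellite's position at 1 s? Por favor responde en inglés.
We need to integrate our acceleration equation a(t) = 0 2 times. The integral of acceleration, with v(0) = 16, gives velocity: v(t) = 16. Taking ∫v(t)dt and applying x(0) = 1, we find x(t) = 16·t + 1. Using x(t) = 16·t + 1 and substituting t = 1, we find x = 17.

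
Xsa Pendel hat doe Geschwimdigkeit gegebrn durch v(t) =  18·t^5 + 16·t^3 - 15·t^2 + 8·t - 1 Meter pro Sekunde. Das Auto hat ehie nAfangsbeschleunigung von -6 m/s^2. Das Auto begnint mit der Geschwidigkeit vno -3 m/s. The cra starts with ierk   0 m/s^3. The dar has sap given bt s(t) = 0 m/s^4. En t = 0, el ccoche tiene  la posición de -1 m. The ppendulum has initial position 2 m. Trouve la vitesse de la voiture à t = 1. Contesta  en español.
Necesitamos integrar nuestra ecuación del snap s(t) = 0 3 veces. Tomando ∫s(t)dt y aplicando j(0) = 0, encontramos j(t) = 0. Tomando ∫j(t)dt y aplicando a(0) = -6, encontramos a(t) = -6. La integral de la aceleración, con v(0) = -3, da la velocidad: v(t) = -6·t - 3. Usando v(t) = -6·t - 3 y sustituyendo t = 1, encontramos v = -9.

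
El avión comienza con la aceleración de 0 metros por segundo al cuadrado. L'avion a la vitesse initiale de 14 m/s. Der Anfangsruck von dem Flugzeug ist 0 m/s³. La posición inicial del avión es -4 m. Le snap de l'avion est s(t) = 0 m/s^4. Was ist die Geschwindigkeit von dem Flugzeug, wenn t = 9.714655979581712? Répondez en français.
En partant du snap s(t) = 0, nous prenons 3 primitives. En prenant ∫s(t)dt et en appliquant j(0) = 0, nous trouvons j(t) = 0. En intégrant le jerk et en utilisant la condition initiale a(0) = 0, nous obtenons a(t) = 0. La primitive de l'accélération est la vitesse. En utilisant v(0) = 14, nous obtenons v(t) = 14. En utilisant v(t) = 14 et en substituant t = 9.714655979581712, nous trouvons v = 14.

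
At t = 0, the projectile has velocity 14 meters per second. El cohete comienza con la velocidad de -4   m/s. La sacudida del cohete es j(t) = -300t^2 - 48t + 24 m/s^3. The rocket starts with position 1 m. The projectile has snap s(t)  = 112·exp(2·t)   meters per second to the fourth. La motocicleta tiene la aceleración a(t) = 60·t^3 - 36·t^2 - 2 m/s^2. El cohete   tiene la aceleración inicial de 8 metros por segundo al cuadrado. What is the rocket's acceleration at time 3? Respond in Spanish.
Necesitamos integrar nuestra ecuación de la sacudida j(t) = -300·t^2 - 48·t + 24 1 vez. La antiderivada de la sacudida, con a(0) = 8, da la aceleración: a(t) = -100·t^3 - 24·t^2 + 24·t + 8. Usando a(t) = -100·t^3 - 24·t^2 + 24·t + 8 y sustituyendo t = 3, encontramos a = -2836.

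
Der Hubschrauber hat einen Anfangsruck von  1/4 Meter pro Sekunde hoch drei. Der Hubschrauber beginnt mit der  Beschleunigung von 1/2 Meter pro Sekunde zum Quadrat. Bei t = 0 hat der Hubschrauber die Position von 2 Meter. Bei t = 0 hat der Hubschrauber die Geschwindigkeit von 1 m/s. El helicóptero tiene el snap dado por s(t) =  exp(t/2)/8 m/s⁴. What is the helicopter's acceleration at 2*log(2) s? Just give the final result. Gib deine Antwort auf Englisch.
The acceleration at t = 2*log(2) is a = 1.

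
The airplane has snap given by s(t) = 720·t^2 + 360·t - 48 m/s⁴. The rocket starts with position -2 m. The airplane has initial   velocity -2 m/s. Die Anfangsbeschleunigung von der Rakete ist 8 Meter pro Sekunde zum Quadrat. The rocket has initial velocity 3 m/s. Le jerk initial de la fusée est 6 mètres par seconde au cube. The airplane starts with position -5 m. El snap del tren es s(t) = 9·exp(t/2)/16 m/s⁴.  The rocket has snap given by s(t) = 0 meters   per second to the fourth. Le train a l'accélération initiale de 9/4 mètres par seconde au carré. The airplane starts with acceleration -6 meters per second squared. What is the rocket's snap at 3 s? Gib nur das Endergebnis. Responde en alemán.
Die Antwort ist 0.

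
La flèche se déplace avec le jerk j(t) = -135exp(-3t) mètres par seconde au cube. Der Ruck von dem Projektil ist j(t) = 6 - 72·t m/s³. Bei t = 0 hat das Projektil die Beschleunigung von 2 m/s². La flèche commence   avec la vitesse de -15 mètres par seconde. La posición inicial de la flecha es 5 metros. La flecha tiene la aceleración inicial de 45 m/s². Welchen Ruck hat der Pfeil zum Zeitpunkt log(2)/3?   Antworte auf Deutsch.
Wir haben den Ruck j(t) = -135·exp(-3·t). Durch Einsetzen von t = log(2)/3: j(log(2)/3) = -135/2.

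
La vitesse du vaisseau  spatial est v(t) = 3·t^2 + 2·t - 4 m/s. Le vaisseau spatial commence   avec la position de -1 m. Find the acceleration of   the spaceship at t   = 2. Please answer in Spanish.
Partiendo de la velocidad v(t) = 3·t^2 + 2·t - 4, tomamos 1 derivada. Tomando d/dt de v(t), encontramos a(t) = 6·t + 2. Tenemos la aceleración a(t) = 6·t + 2. Sustituyendo t = 2: a(2) = 14.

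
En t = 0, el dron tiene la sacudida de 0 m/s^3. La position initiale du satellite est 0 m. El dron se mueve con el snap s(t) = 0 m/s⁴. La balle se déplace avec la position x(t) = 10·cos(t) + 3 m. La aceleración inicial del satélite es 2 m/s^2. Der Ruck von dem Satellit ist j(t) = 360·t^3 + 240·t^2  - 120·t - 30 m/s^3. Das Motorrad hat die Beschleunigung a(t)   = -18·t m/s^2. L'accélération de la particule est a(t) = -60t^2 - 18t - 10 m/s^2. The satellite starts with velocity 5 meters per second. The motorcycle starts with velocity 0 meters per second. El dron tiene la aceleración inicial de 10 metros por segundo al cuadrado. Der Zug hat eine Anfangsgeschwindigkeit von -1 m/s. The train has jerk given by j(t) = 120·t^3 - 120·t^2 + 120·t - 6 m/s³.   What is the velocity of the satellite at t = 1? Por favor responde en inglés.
We must find the integral of our jerk equation j(t) = 360·t^3 + 240·t^2 - 120·t - 30 2 times. Taking ∫j(t)dt and applying a(0) = 2, we find a(t) = 90·t^4 + 80·t^3 - 60·t^2 - 30·t + 2. Integrating acceleration and using the initial condition v(0) = 5, we get v(t) = 18·t^5 + 20·t^4 - 20·t^3 - 15·t^2 + 2·t + 5. Using v(t) = 18·t^5 + 20·t^4 - 20·t^3 - 15·t^2 + 2·t + 5 and substituting t = 1, we find v = 10.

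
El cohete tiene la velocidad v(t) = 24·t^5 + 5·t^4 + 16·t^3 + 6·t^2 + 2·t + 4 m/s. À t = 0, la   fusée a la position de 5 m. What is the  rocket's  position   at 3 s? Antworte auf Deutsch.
Wir müssen die Stammfunktion unserer Gleichung für die Geschwindigkeit v(t) = 24·t^5 + 5·t^4 + 16·t^3 + 6·t^2 + 2·t + 4 1-mal finden. Die Stammfunktion von der Geschwindigkeit ist die Position. Mit x(0) = 5 erhalten wir x(t) = 4·t^6 + t^5 + 4·t^4 + 2·t^3 + t^2 + 4·t + 5. Wir haben die Position x(t) = 4·t^6 + t^5 + 4·t^4 + 2·t^3 + t^2 + 4·t + 5. Durch Einsetzen von t = 3: x(3) = 3563.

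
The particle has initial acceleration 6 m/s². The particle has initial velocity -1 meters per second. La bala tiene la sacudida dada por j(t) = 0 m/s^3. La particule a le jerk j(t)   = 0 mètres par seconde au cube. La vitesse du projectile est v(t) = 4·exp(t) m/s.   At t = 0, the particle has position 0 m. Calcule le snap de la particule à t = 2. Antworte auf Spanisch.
Partiendo de la sacudida j(t) = 0, tomamos 1 derivada. Derivando la sacudida, obtenemos el snap: s(t) = 0. Usando s(t) = 0 y sustituyendo t = 2, encontramos s = 0.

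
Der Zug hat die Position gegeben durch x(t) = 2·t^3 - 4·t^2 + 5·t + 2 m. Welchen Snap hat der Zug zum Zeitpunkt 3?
Wir müssen unsere Gleichung für die Position x(t) = 2·t^3 - 4·t^2 + 5·t + 2 4-mal ableiten. Die Ableitung von der Position ergibt die Geschwindigkeit: v(t) = 6·t^2 - 8·t + 5. Durch Ableiten von der Geschwindigkeit erhalten wir die Beschleunigung: a(t) = 12·t - 8. Die Ableitung von der Beschleunigung ergibt den Ruck: j(t) = 12. Mit d/dt von j(t) finden wir s(t) = 0. Aus der Gleichung für den Snap s(t) = 0, setzen wir t = 3 ein und erhalten s = 0.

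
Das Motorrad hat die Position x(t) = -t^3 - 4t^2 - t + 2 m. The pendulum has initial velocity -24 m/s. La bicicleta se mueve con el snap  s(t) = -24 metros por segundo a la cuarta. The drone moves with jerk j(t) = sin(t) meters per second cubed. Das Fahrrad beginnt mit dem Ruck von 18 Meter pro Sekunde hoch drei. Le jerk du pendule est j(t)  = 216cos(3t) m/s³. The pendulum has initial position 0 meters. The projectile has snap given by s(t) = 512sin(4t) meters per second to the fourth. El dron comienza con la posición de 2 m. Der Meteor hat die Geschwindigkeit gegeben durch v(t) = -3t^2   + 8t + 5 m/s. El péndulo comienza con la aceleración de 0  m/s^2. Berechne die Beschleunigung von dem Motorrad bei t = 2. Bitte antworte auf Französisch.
En partant de la position x(t) = -t^3 - 4·t^2 - t + 2, nous prenons 2 dérivées. La dérivée de la position donne la vitesse: v(t) = -3·t^2 - 8·t - 1. En dérivant la vitesse, nous obtenons l'accélération: a(t) = -6·t - 8. Nous avons l'accélération a(t) = -6·t - 8. En substituant t = 2: a(2) = -20.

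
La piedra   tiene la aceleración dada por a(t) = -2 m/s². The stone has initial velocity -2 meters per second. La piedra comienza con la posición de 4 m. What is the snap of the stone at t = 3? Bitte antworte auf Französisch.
Nous devons dériver notre équation de l'accélération a(t) = -2 2 fois. La dérivée de l'accélération donne le jerk: j(t) = 0. La dérivée du jerk donne le snap: s(t) = 0. En utilisant s(t) = 0 et en substituant t = 3, nous trouvons s = 0.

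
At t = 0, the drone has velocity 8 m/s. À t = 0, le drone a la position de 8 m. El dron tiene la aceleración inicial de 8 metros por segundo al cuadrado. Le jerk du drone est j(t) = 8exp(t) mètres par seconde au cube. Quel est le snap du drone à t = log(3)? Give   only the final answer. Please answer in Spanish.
El snap en t = log(3) es s = 24.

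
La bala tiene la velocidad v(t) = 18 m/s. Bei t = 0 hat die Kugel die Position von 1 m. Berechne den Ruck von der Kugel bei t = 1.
Wir müssen unsere Gleichung für die Geschwindigkeit v(t) = 18 2-mal ableiten. Durch Ableiten von der Geschwindigkeit erhalten wir die Beschleunigung: a(t) = 0. Durch Ableiten von der Beschleunigung erhalten wir den Ruck: j(t) = 0. Wir haben den Ruck j(t) = 0. Durch Einsetzen von t = 1: j(1) = 0.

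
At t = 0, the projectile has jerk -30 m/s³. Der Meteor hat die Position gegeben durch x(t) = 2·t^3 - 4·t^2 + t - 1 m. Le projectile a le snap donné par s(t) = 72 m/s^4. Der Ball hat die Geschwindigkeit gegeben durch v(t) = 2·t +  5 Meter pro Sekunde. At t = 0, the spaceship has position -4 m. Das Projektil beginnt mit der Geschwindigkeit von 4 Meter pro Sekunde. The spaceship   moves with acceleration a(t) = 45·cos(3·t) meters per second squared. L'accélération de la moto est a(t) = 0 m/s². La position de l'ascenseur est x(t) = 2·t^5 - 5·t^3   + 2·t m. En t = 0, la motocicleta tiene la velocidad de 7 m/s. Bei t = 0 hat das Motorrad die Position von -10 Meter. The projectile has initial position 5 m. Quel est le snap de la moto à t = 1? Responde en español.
Partiendo de la aceleración a(t) = 0, tomamos 2 derivadas. Tomando d/dt de a(t), encontramos j(t) = 0. La derivada de la sacudida da el snap: s(t) = 0. Tenemos el snap s(t) = 0. Sustituyendo t = 1: s(1) = 0.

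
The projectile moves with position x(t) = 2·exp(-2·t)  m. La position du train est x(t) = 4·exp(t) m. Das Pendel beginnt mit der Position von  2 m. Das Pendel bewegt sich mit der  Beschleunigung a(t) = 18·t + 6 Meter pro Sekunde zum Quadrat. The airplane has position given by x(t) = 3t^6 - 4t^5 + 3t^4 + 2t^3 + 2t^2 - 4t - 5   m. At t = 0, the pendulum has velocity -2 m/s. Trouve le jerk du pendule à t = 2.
En partant de l'accélération a(t) = 18·t + 6, nous prenons 1 dérivée. En dérivant l'accélération, nous obtenons le jerk: j(t) = 18. En utilisant j(t) = 18 et en substituant t = 2, nous trouvons j = 18.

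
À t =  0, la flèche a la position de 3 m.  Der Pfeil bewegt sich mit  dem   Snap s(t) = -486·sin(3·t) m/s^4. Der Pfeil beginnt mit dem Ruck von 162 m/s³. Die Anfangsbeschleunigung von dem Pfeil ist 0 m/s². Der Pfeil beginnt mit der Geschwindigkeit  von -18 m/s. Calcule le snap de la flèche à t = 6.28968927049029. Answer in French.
En utilisant s(t) = -486·sin(3·t) et en substituant t = 6.28968927049029, nous trouvons s = -9.48217681427598.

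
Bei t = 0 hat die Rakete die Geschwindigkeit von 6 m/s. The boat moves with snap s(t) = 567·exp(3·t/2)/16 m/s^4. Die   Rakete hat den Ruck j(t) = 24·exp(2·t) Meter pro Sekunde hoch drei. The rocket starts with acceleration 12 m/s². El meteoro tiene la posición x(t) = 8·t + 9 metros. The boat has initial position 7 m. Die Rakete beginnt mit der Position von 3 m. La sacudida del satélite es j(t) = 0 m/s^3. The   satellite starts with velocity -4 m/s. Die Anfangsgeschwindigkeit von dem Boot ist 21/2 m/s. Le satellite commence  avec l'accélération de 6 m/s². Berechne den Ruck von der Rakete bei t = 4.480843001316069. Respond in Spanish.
De la ecuación de la sacudida j(t) = 24·exp(2·t), sustituimos t = 4.480843001316069 para obtener j = 187163.872006119.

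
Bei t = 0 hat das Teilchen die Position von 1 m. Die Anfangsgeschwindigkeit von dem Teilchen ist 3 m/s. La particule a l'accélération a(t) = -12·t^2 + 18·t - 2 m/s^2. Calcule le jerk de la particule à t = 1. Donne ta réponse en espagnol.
Debemos derivar nuestra ecuación de la aceleración a(t) = -12·t^2 + 18·t - 2 1 vez. La derivada de la aceleración da la sacudida: j(t) = 18 - 24·t. De la ecuación de la sacudida j(t) = 18 - 24·t, sustituimos t = 1 para obtener j = -6.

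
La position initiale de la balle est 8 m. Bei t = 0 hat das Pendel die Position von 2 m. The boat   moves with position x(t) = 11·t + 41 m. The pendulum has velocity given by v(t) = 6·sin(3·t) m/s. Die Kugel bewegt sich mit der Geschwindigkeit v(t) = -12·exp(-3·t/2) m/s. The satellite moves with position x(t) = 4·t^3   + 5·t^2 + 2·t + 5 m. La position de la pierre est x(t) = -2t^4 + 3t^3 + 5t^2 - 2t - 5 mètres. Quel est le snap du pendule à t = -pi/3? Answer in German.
Wir müssen unsere Gleichung für die Geschwindigkeit v(t) = 6·sin(3·t) 3-mal ableiten. Durch Ableiten von der Geschwindigkeit erhalten wir die Beschleunigung: a(t) = 18·cos(3·t). Durch Ableiten von der Beschleunigung erhalten wir den Ruck: j(t) = -54·sin(3·t). Mit d/dt von j(t) finden wir s(t) = -162·cos(3·t). Aus der Gleichung für den Snap s(t) = -162·cos(3·t), setzen wir t = -pi/3 ein und erhalten s = 162.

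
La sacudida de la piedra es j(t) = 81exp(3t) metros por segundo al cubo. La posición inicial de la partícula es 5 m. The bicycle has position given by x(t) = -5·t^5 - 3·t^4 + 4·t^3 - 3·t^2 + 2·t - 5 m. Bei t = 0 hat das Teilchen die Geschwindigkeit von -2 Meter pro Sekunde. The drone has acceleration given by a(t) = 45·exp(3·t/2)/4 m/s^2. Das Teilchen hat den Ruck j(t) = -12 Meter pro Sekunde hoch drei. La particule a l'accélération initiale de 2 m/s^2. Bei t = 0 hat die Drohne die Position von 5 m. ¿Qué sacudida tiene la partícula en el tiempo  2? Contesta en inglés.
We have jerk j(t) = -12. Substituting t = 2: j(2) = -12.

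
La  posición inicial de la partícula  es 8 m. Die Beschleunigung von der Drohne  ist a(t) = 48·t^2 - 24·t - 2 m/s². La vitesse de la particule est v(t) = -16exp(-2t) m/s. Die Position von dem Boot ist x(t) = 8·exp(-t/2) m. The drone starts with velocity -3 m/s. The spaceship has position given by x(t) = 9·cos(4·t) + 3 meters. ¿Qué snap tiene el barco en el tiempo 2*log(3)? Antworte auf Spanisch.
Debemos derivar nuestra ecuación de la posición x(t) = 8·exp(-t/2) 4 veces. La derivada de la posición da la velocidad: v(t) = -4·exp(-t/2). Tomando d/dt de v(t), encontramos a(t) = 2·exp(-t/2). Tomando d/dt de a(t), encontramos j(t) = -exp(-t/2). Tomando d/dt de j(t), encontramos s(t) = exp(-t/2)/2. Tenemos el snap s(t) = exp(-t/2)/2. Sustituyendo t = 2*log(3): s(2*log(3)) = 1/6.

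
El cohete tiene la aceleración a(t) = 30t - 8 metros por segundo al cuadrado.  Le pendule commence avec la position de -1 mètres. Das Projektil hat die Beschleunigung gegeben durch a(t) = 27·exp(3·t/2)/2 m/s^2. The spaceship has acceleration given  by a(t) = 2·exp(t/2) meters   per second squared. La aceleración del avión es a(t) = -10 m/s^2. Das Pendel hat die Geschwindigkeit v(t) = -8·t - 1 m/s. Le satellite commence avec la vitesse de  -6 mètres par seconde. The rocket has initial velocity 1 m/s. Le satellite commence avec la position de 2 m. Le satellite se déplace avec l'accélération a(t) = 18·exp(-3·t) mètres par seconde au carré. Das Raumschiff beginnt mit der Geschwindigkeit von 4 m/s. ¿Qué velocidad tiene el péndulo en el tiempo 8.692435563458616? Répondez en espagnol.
De la ecuación de la velocidad v(t) = -8·t - 1, sustituimos t = 8.692435563458616 para obtener v = -70.5394845076689.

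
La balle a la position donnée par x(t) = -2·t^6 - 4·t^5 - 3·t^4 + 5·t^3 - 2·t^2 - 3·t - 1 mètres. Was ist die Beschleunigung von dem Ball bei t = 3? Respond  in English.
Starting from position x(t) = -2·t^6 - 4·t^5 - 3·t^4 + 5·t^3 - 2·t^2 - 3·t - 1, we take 2 derivatives. The derivative of position gives velocity: v(t) = -12·t^5 - 20·t^4 - 12·t^3 + 15·t^2 - 4·t - 3. The derivative of velocity gives acceleration: a(t) = -60·t^4 - 80·t^3 - 36·t^2 + 30·t - 4. We have acceleration a(t) = -60·t^4 - 80·t^3 - 36·t^2 + 30·t - 4. Substituting t = 3: a(3) = -7258.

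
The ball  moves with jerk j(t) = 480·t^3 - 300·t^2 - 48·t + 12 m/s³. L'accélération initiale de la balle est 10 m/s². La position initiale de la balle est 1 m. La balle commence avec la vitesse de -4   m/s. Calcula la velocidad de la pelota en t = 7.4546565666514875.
Partiendo de la sacudida j(t) = 480·t^3 - 300·t^2 - 48·t + 12, tomamos 2 integrales. La integral de la sacudida, con a(0) = 10, da la aceleración: a(t) = 120·t^4 - 100·t^3 - 24·t^2 + 12·t + 10. La integral de la aceleración, con v(0) = -4, da la velocidad: v(t) = 24·t^5 - 25·t^4 - 8·t^3 + 6·t^2 + 10·t - 4. Tenemos la velocidad v(t) = 24·t^5 - 25·t^4 - 8·t^3 + 6·t^2 + 10·t - 4. Sustituyendo t = 7.4546565666514875: v(7.4546565666514875) = 472405.741080688.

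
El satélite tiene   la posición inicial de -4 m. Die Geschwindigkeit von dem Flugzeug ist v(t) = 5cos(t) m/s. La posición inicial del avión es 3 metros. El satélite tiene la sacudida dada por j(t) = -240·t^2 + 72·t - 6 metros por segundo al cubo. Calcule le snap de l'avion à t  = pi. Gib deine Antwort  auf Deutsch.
Um dies zu lösen, müssen wir 3 Ableitungen unserer Gleichung für die Geschwindigkeit v(t) = 5·cos(t) nehmen. Durch Ableiten von der Geschwindigkeit erhalten wir die Beschleunigung: a(t) = -5·sin(t). Durch Ableiten von der Beschleunigung erhalten wir den Ruck: j(t) = -5·cos(t). Mit d/dt von j(t) finden wir s(t) = 5·sin(t). Mit s(t) = 5·sin(t) und Einsetzen von t = pi, finden wir s = 0.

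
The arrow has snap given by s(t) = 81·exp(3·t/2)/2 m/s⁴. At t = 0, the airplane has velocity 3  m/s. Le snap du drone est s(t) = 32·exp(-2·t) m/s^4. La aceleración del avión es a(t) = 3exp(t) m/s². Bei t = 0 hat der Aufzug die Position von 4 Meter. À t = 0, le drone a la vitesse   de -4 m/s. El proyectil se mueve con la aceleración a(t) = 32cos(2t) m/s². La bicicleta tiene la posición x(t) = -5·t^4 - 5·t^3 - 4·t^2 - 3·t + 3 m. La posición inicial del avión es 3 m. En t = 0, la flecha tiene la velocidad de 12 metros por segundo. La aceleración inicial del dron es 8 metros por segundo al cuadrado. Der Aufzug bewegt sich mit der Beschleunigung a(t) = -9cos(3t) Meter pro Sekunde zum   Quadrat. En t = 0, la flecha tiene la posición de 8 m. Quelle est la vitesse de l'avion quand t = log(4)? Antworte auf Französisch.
Pour résoudre ceci, nous devons prendre 1 primitive de notre équation de l'accélération a(t) = 3·exp(t). En prenant ∫a(t)dt et en appliquant v(0) = 3, nous trouvons v(t) = 3·exp(t). De l'équation de la vitesse v(t) = 3·exp(t), nous substituons t = log(4) pour obtenir v = 12.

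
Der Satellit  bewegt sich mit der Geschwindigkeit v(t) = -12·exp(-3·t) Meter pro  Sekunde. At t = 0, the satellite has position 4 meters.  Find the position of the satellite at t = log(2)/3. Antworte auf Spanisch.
Partiendo de la velocidad v(t) = -12·exp(-3·t), tomamos 1 integral. Tomando ∫v(t)dt y aplicando x(0) = 4, encontramos x(t) = 4·exp(-3·t). De la ecuación de la posición x(t) = 4·exp(-3·t), sustituimos t = log(2)/3 para obtener x = 2.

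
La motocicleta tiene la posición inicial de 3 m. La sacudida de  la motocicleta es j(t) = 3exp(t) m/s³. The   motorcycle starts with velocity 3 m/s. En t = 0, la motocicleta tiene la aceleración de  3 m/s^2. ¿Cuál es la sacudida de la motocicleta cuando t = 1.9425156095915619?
Usando j(t) = 3·exp(t) y sustituyendo t = 1.9425156095915619, encontramos j = 20.9288355249058.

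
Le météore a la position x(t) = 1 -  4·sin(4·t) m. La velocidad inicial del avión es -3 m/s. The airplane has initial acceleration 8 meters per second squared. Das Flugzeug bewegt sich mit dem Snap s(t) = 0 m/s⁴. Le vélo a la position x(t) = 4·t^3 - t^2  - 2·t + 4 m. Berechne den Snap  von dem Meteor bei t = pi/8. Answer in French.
Nous devons dériver notre équation de la position x(t) = 1 - 4·sin(4·t) 4 fois. En prenant d/dt de x(t), nous trouvons v(t) = -16·cos(4·t). En prenant d/dt de v(t), nous trouvons a(t) = 64·sin(4·t). En dérivant l'accélération, nous obtenons le jerk: j(t) = 256·cos(4·t). En prenant d/dt de j(t), nous trouvons s(t) = -1024·sin(4·t). En utilisant s(t) = -1024·sin(4·t) et en substituant t = pi/8, nous trouvons s = -1024.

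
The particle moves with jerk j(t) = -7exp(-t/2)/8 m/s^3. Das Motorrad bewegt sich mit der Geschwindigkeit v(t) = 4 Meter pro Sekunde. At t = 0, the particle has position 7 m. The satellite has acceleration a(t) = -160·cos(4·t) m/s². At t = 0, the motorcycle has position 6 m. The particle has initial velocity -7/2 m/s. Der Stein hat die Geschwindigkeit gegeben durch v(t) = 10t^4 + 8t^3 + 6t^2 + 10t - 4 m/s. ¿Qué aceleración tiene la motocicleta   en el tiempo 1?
Para resolver esto, necesitamos tomar 1 derivada de nuestra ecuación de la velocidad v(t) = 4. La derivada de la velocidad da la aceleración: a(t) = 0. De la ecuación de la aceleración a(t) = 0, sustituimos t = 1 para obtener a = 0.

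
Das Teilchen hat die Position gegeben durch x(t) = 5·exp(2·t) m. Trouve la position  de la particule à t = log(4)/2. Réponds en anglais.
We have position x(t) = 5·exp(2·t). Substituting t = log(4)/2: x(log(4)/2) = 20.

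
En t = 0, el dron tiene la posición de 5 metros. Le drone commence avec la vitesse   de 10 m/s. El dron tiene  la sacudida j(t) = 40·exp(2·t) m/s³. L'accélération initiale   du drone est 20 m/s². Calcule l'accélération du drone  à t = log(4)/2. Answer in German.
Ausgehend von dem Ruck j(t) = 40·exp(2·t), nehmen wir 1 Integral. Durch Integration von dem Ruck und Verwendung der Anfangsbedingung a(0) = 20, erhalten wir a(t) = 20·exp(2·t). Wir haben die Beschleunigung a(t) = 20·exp(2·t). Durch Einsetzen von t = log(4)/2: a(log(4)/2) = 80.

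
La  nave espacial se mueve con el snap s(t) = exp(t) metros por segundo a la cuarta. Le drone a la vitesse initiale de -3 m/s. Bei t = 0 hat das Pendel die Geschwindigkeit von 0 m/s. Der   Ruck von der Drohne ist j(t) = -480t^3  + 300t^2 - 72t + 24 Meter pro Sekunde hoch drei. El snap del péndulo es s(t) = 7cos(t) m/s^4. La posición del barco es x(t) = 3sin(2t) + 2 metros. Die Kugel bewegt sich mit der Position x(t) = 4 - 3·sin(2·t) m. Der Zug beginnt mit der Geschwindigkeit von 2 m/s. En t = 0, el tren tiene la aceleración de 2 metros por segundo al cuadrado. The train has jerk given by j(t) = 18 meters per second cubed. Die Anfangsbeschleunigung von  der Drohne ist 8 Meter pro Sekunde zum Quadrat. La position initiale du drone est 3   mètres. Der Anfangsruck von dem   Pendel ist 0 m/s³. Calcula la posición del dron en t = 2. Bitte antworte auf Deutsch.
Ausgehend von dem Ruck j(t) = -480·t^3 + 300·t^2 - 72·t + 24, nehmen wir 3 Stammfunktionen. Das Integral von dem Ruck ist die Beschleunigung. Mit a(0) = 8 erhalten wir a(t) = -120·t^4 + 100·t^3 - 36·t^2 + 24·t + 8. Die Stammfunktion von der Beschleunigung, mit v(0) = -3, ergibt die Geschwindigkeit: v(t) = -24·t^5 + 25·t^4 - 12·t^3 + 12·t^2 + 8·t - 3. Das Integral von der Geschwindigkeit, mit x(0) = 3, ergibt die Position: x(t) = -4·t^6 + 5·t^5 - 3·t^4 + 4·t^3 + 4·t^2 - 3·t + 3. Mit x(t) = -4·t^6 + 5·t^5 - 3·t^4 + 4·t^3 + 4·t^2 - 3·t + 3 und Einsetzen von t = 2, finden wir x = -99.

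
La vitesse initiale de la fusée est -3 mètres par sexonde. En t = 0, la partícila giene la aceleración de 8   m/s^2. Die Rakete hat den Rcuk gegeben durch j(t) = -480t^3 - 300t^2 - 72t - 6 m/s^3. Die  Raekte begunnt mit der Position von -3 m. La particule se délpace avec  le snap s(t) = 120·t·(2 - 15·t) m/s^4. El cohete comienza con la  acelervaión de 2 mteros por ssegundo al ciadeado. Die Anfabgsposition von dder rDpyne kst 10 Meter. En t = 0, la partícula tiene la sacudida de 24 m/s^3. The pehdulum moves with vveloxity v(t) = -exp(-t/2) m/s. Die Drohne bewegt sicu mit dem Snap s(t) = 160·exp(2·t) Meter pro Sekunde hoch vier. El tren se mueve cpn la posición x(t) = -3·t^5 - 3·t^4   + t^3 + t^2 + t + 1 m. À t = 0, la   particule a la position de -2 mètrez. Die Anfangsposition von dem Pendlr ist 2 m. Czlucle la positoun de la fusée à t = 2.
Pour résoudre ceci, nous devons prendre 3 primitives de notre équation du jerk j(t) = -480·t^3 - 300·t^2 - 72·t - 6. En prenant ∫j(t)dt et en appliquant a(0) = 2, nous trouvons a(t) = -120·t^4 - 100·t^3 - 36·t^2 - 6·t + 2. L'intégrale de l'accélération, avec v(0) = -3, donne la vitesse: v(t) = -24·t^5 - 25·t^4 - 12·t^3 - 3·t^2 + 2·t - 3. En prenant ∫v(t)dt et en appliquant x(0) = -3, nous trouvons x(t) = -4·t^6 - 5·t^5 - 3·t^4 - t^3 + t^2 - 3·t - 3. Nous avons la position x(t) = -4·t^6 - 5·t^5 - 3·t^4 - t^3 + t^2 - 3·t - 3. En substituant t = 2: x(2) = -477.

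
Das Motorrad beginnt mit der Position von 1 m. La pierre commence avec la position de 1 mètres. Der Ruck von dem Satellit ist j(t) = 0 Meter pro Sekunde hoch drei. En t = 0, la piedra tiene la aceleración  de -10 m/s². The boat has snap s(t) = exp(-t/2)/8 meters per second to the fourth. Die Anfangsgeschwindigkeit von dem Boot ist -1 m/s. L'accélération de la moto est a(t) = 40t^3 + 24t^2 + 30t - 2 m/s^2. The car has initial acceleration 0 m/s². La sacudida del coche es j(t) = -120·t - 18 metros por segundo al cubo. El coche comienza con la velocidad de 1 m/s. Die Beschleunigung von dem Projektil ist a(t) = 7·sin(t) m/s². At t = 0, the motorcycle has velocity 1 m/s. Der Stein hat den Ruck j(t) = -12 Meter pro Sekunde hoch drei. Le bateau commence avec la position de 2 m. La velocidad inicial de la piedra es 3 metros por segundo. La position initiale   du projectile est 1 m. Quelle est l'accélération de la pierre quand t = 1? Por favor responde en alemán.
Um dies zu lösen, müssen wir 1 Stammfunktion unserer Gleichung für den Ruck j(t) = -12 finden. Das Integral von dem Ruck, mit a(0) = -10, ergibt die Beschleunigung: a(t) = -12·t - 10. Wir haben die Beschleunigung a(t) = -12·t - 10. Durch Einsetzen von t = 1: a(1) = -22.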